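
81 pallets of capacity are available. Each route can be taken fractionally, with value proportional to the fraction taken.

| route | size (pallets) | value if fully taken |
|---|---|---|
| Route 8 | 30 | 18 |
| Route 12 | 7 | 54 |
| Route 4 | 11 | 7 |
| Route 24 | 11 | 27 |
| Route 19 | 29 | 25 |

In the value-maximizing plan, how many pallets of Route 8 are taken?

23

Sort by value density: Route 12 54/7≈7.71, Route 24 27/11≈2.45, Route 19 25/29≈0.862, Route 4 7/11≈0.636, Route 8 18/30≈0.6.
All 7 pallets of Route 12 fit (value 54) → 74 remain.
Take all of Route 24 (11 pallets, value 27) → 63 pallets left.
Route 19: take in full, 29 pallets for value 25 → 34 left.
All 11 pallets of Route 4 fit (value 7) → 23 remain.
23 pallets left: a 23/30 share of Route 8 gives 18×23/30 = 13.8.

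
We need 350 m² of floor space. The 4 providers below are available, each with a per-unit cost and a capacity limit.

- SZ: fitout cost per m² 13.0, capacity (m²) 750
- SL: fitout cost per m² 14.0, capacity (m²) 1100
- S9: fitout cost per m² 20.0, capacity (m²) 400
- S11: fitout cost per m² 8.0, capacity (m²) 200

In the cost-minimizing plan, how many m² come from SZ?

150

Use providers in increasing cost order.
S11 (8.0): use full 200 → 150 m² to go.
Take 150 from SZ at 13.0 to finish.
SL, S9: unused.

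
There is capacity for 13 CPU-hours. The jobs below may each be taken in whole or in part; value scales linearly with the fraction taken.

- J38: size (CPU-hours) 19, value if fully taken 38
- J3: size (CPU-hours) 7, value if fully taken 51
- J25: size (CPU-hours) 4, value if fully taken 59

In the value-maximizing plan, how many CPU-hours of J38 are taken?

Sort by value density: J25 59/4≈14.8, J3 51/7≈7.29, J38 38/19≈2.
Take all of J25 (4 CPU-hours, value 59) → 9 CPU-hours left.
J3: take in full, 7 CPU-hours for value 51 → 2 left.
Fill the last 2 CPU-hours with part of J38: 2/19 of it earns 4.

2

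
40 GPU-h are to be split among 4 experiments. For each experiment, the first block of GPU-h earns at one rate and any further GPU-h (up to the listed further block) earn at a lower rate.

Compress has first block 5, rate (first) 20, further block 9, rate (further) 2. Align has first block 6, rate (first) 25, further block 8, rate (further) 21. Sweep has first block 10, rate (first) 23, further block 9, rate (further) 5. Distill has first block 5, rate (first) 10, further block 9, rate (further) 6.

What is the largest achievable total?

734

Treat each block as its own option and order by rate: Align/T1 25 > Sweep/T1 23 > Align/T2 21 > Compress/T1 20 > Distill/T1 10 > Distill/T2 6 > Sweep/T2 5 > Compress/T2 2.
Fill Align T1 block (6 at 25) — 34 left.
Fill Sweep T1 block (10 at 23) — 24 left.
Align/T2 (21): +8 — 16 left.
Compress T1 at 20: fill all 5 — 11 left.
Fill Distill T1 block (5 at 10) — 6 left.
Distill T2 at 6: only 6 left, fill 6.
Total = 25×6 + 23×10 + 21×8 + 20×5 + 10×5 + 6×6 = 734.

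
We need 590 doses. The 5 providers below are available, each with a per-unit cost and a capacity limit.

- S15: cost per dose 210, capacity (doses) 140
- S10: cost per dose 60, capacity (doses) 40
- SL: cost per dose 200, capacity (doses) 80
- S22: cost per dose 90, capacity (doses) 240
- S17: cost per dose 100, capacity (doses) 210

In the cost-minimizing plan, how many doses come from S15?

Use providers in increasing cost order.
Take 40 from S10 at 60 → need 550 more.
S22 (90): use full 240 → 310 doses to go.
S17 (100): use full 210 → 100 doses to go.
SL (200): use full 80 → 20 doses to go.
S15 at 210: take 20 of its 140 → requirement met.

20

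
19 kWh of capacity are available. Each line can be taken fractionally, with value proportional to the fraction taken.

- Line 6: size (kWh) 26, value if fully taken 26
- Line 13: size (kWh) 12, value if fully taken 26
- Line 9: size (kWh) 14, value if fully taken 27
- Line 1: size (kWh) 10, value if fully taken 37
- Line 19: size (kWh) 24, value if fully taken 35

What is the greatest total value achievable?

Sort by value density: Line 1 37/10≈3.7, Line 13 26/12≈2.17, Line 9 27/14≈1.93, Line 19 35/24≈1.46, Line 6 26/26≈1.
Line 1: take in full, 10 kWh for value 37 — 9 left.
9 kWh left: a 9/12 share of Line 13 gives 26×9/12 = 19.5.
Total value = 56.5.

56.5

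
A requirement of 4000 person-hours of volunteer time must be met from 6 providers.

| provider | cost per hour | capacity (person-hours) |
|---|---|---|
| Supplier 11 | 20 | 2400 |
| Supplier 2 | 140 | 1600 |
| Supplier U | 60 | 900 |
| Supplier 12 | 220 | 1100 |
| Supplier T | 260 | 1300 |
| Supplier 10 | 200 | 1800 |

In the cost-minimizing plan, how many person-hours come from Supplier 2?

700

Cheapest first:
Supplier 11 at 20: take all 2400 person-hours — 1600 still needed.
Supplier U (60): use full 900 — 700 person-hours to go.
Supplier 2 at 140: take 700 of its 1600 — requirement met.
Supplier 10, Supplier 12, Supplier T: unused.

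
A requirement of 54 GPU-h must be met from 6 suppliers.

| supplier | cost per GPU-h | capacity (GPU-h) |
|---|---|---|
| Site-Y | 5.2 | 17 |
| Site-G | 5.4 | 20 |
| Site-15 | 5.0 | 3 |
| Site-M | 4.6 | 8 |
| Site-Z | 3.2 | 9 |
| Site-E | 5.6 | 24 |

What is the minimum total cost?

Use suppliers in increasing cost order.
Take 9 from Site-Z at 3.2 — need 45 more.
Take 8 from Site-M at 4.6 — need 37 more.
Take 3 from Site-15 at 5.0 — need 34 more.
Site-Y (5.2): use full 17 — 17 GPU-h to go.
Site-G (5.4): take the remaining 17 — done.
Site-E: unused.
Cost = 9×3.2 + 8×4.6 + 3×5.0 + 17×5.2 + 17×5.4 = 260.8.

260.8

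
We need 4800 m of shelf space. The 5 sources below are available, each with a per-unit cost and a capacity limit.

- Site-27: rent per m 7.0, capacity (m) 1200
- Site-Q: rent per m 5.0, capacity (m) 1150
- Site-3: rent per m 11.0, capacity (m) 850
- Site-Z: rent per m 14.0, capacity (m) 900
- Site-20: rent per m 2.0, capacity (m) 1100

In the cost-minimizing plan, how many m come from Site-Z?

500

Cheapest first:
Site-20 (2.0): use full 1100 — 3700 m to go.
Site-Q (5.0): use full 1150 — 2550 m to go.
Site-27 (7.0): use full 1200 — 1350 m to go.
Site-3 (11.0): use full 850 — 500 m to go.
Take 500 from Site-Z at 14.0 to finish.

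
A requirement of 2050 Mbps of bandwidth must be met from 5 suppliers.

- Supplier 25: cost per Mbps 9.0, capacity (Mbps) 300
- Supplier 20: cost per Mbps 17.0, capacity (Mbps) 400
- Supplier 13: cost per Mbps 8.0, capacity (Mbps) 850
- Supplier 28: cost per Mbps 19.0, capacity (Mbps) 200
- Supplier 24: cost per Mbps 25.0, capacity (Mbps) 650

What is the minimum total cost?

Cheapest first:
Supplier 13 (8.0): use full 850 — 1200 Mbps to go.
Supplier 25 at 9.0: take all 300 Mbps — 900 still needed.
Take 400 from Supplier 20 at 17.0 — need 500 more.
Take 200 from Supplier 28 at 19.0 — need 300 more.
Take 300 from Supplier 24 at 25.0 to finish.
Cost = 850×8.0 + 300×9.0 + 400×17.0 + 200×19.0 + 300×25.0 = 27600.

27600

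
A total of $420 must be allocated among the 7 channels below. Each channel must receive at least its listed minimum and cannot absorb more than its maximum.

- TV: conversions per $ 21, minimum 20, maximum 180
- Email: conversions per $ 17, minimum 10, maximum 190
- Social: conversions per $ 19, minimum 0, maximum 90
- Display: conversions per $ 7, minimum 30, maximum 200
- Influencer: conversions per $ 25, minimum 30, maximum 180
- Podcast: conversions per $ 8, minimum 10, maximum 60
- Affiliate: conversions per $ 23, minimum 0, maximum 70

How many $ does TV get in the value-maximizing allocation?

Meeting every minimum uses 20+10+0+30+30+10+0 = 100 $, leaving 320.
Highest conversions per $ first: Influencer 25 > Affiliate 23 > TV 21 > Social 19 > Email 17 > Podcast 8 > Display 7.
Give Influencer 150 more to hit its cap of 180 → 170 left.
Affiliate takes 70 more to reach its cap of 70 → 100 left.
TV: +100 (room for 160) → 120. Pool exhausted.

120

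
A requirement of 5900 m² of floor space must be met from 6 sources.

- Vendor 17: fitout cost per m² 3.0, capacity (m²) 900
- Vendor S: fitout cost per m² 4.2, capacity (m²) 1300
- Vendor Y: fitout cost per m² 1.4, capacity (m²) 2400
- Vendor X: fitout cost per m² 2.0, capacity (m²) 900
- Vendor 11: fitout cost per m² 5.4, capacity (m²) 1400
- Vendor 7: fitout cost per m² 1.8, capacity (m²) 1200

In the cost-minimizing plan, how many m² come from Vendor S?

500

Use sources in increasing cost order.
Vendor Y at 1.4: take all 2400 m² → 3500 still needed.
Vendor 7 (1.8): use full 1200 → 2300 m² to go.
Vendor X at 2.0: take all 900 m² → 1400 still needed.
Take 900 from Vendor 17 at 3.0 → need 500 more.
Vendor S at 4.2: take 500 of its 1300 → requirement met.
Vendor 11: unused.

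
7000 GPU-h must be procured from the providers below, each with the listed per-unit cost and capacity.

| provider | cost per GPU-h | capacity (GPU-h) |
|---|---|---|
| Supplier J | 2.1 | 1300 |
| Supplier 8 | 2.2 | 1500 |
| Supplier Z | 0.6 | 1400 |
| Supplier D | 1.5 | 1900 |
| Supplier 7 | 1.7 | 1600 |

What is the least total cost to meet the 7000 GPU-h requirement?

Fill from the cheapest provider first.
Take 1400 from Supplier Z at 0.6 — need 5600 more.
Take 1900 from Supplier D at 1.5 — need 3700 more.
Supplier 7 at 1.7: take all 1600 GPU-h — 2100 still needed.
Take 1300 from Supplier J at 2.1 — need 800 more.
Take 800 from Supplier 8 at 2.2 to finish.
Cost = 1400×0.6 + 1900×1.5 + 1600×1.7 + 1300×2.1 + 800×2.2 = 10900.

10900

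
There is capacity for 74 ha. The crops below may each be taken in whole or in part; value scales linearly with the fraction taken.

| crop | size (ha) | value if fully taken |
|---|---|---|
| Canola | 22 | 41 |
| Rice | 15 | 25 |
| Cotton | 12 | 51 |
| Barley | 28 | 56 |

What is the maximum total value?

Rank by value-to-size ratio: Cotton 51/12≈4.25, Barley 56/28≈2, Canola 41/22≈1.86, Rice 25/15≈1.67.
All 12 ha of Cotton fit (value 51) ; 62 remain.
Take all of Barley (28 ha, value 56) ; 34 ha left.
Canola: take in full, 22 ha for value 41 ; 12 left.
Fill the last 12 ha with part of Rice: 12/15 of it earns 20.
Total value = 168.

168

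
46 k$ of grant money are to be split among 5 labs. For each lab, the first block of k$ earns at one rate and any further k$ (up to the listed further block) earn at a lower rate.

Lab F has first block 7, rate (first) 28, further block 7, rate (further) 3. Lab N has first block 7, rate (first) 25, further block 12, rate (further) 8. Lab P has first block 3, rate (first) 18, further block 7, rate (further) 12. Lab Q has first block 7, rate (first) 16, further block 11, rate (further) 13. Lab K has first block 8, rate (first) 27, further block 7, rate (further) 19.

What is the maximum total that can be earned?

977

Treat each block as its own option and order by rate: Lab F/tier1 28 > Lab K/tier1 27 > Lab N/tier1 25 > Lab K/tier2 19 > Lab P/tier1 18 > Lab Q/tier1 16 > Lab Q/tier2 13 > Lab P/tier2 12 > Lab N/tier2 8 > Lab F/tier2 3.
Lab F/tier1 (28): +7 → 39 left.
Fill Lab K tier1 block (8 at 27) → 31 left.
Lab N/tier1 (25): +7 → 24 left.
Fill Lab K tier2 block (7 at 19) → 17 left.
Lab P/tier1 (18): +3 → 14 left.
Lab Q tier1 at 16: fill all 7 → 7 left.
Lab Q/tier2: +7 of 11 at 13; pool empty.
Total = 28×7 + 27×8 + 25×7 + 19×7 + 18×3 + 16×7 + 13×7 = 977.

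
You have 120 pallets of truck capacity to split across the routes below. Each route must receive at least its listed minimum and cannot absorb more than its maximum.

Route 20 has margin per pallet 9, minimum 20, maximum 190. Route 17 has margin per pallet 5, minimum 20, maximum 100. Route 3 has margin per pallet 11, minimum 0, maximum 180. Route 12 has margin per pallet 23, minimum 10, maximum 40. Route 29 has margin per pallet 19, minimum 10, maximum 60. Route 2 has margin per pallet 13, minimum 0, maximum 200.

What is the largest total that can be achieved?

1960

Meeting every minimum uses 20+20+0+10+10+0 = 60 pallets, leaving 60.
Highest margin per pallet first: Route 12 23 > Route 29 19 > Route 2 13 > Route 3 11 > Route 20 9 > Route 17 5.
Give Route 12 30 more to hit its cap of 40 ; 30 left.
Only 30 left; Route 29 takes them to reach 40.
Total = 9×20 + 5×20 + 23×40 + 19×40 = 1960.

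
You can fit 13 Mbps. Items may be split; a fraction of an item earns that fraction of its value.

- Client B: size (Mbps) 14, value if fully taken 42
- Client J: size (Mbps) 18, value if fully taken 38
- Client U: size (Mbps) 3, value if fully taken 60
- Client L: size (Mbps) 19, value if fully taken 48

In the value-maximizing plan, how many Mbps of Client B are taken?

Best value per unit of size first: Client U 60/3≈20, Client B 42/14≈3, Client L 48/19≈2.53, Client J 38/18≈2.11.
All 3 Mbps of Client U fit (value 60) — 10 remain.
Only 10 Mbps remain; take 10/14 of Client B for value 42×10/14 = 30.

10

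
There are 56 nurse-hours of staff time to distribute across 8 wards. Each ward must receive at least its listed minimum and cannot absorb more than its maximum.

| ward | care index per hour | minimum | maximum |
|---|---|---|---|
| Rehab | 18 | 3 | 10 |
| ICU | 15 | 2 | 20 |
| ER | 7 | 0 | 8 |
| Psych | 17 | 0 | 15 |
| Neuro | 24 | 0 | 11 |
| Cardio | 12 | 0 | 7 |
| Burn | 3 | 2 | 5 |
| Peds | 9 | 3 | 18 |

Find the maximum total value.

Meeting every minimum uses 3+2+0+0+0+0+2+3 = 10 nurse-hours, leaving 46.
Order the wards by care index per hour: Neuro 24 > Rehab 18 > Psych 17 > ICU 15 > Cardio 12 > Peds 9 > ER 7 > Burn 3.
Neuro takes 11 more to reach its cap of 11 — 35 left.
Give Rehab 7 more to hit its cap of 10 — 28 left.
Psych: +15 to 15 (cap) — 13 left.
ICU: +13 (room for 18) → 15. Pool exhausted.
Total = 18×10 + 15×15 + 17×15 + 24×11 + 3×2 + 9×3 = 957.

957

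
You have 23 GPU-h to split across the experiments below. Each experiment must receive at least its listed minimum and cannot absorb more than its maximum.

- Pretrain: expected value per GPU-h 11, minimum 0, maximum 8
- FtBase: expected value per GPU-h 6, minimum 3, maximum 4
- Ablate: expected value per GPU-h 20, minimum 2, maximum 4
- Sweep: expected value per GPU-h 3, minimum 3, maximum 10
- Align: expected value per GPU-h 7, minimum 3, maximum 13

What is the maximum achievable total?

Meeting every minimum uses 0+3+2+3+3 = 11 GPU-h, leaving 12.
Rank by expected value per GPU-h: Ablate 20 > Pretrain 11 > Align 7 > FtBase 6 > Sweep 3.
Ablate: +2 to 4 (cap) → 10 left.
Pretrain takes 8 more to reach its cap of 8 → 2 left.
Align: +2 (room for 10) → 5. Pool exhausted.
Total = 11×8 + 6×3 + 20×4 + 3×3 + 7×5 = 230.

230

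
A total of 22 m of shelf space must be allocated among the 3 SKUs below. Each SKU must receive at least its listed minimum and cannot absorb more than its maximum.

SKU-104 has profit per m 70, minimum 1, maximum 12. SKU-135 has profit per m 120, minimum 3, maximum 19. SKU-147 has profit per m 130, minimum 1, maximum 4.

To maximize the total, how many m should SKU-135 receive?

Meeting every minimum uses 1+3+1 = 5 m, leaving 17.
Highest profit per m first: SKU-147 130 > SKU-135 120 > SKU-104 70.
SKU-147: +3 to 4 (cap) → 14 left.
Only 14 left; SKU-135 takes them to reach 17.

17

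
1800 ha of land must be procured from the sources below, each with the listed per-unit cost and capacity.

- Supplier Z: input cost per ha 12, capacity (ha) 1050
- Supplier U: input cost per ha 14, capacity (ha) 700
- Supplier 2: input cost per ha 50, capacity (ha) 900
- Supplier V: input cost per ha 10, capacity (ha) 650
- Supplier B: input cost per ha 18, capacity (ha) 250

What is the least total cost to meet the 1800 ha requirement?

Cheapest first:
Supplier V at 10: take all 650 ha — 1150 still needed.
Supplier Z (12): use full 1050 — 100 ha to go.
Supplier U at 14: take 100 of its 700 — requirement met.
Supplier B, Supplier 2: unused.
Cost = 650×10 + 1050×12 + 100×14 = 20500.

20500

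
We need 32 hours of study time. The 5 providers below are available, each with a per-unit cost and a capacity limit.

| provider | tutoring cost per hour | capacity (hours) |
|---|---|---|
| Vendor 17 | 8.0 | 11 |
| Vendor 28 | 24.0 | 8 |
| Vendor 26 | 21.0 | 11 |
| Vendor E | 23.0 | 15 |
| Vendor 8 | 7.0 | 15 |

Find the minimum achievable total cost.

319

Cheapest first:
Vendor 8 at 7.0: take all 15 hours ; 17 still needed.
Vendor 17 at 8.0: take all 11 hours ; 6 still needed.
Vendor 26 at 21.0: take 6 of its 11 ; requirement met.
Vendor E, Vendor 28: unused.
Cost = 15×7.0 + 11×8.0 + 6×21.0 = 319.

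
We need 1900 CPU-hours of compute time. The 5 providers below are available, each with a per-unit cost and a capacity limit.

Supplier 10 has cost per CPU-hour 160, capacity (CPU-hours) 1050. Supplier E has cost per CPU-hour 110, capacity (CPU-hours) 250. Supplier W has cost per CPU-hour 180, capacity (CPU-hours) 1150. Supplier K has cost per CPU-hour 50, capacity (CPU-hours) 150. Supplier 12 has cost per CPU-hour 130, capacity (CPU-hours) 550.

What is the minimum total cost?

258500

Use providers in increasing cost order.
Take 150 from Supplier K at 50 ; need 1750 more.
Take 250 from Supplier E at 110 ; need 1500 more.
Supplier 12 at 130: take all 550 CPU-hours ; 950 still needed.
Supplier 10 (160): take the remaining 950 ; done.
Supplier W: unused.
Cost = 150×50 + 250×110 + 550×130 + 950×160 = 258500.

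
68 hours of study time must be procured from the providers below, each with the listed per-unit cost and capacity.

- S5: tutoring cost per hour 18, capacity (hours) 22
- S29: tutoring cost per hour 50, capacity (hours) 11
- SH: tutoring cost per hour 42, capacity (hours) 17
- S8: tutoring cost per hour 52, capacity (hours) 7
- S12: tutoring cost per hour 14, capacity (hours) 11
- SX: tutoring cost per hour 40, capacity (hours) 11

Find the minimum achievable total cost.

Cheapest first:
S12 (14): use full 11 — 57 hours to go.
Take 22 from S5 at 18 — need 35 more.
SX (40): use full 11 — 24 hours to go.
Take 17 from SH at 42 — need 7 more.
S29 at 50: take 7 of its 11 — requirement met.
S8: unused.
Cost = 11×14 + 22×18 + 11×40 + 17×42 + 7×50 = 2054.

2054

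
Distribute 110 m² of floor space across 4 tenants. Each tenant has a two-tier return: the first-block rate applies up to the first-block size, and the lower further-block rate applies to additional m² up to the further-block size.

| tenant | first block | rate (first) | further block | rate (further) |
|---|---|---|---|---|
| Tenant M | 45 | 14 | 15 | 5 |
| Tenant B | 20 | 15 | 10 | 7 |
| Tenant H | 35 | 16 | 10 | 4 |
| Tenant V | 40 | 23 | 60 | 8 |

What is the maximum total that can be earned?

Rank every tier by rate: Tenant V/T1 23 > Tenant H/T1 16 > Tenant B/T1 15 > Tenant M/T1 14 > Tenant V/T2 8 > Tenant B/T2 7 > Tenant M/T2 5 > Tenant H/T2 4.
Tenant V/T1 (23): +40 → 70 left.
Tenant H/T1 (16): +35 → 35 left.
Tenant B/T1 (15): +20 → 15 left.
Tenant M/T1: +15 of 45 at 14; pool empty.
Total = 23×40 + 16×35 + 15×20 + 14×15 = 1990.

1990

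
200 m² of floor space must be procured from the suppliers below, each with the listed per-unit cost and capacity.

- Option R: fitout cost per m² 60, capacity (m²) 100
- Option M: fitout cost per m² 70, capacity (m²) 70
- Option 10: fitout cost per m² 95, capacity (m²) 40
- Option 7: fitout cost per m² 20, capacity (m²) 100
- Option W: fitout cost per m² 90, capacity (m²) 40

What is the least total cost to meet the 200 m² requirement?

Fill from the cheapest supplier first.
Take 100 from Option 7 at 20 → need 100 more.
Take 100 from Option R at 60 → need 0 more.
Option M, Option W, Option 10: unused.
Cost = 100×20 + 100×60 = 8000.

8000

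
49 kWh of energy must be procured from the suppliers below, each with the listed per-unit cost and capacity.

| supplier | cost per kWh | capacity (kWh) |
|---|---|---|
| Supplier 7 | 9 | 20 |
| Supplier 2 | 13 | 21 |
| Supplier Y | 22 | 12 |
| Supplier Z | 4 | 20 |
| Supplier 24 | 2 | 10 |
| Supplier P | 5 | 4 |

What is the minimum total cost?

Fill from the cheapest supplier first.
Supplier 24 at 2: take all 10 kWh — 39 still needed.
Supplier Z (4): use full 20 — 19 kWh to go.
Take 4 from Supplier P at 5 — need 15 more.
Supplier 7 at 9: take 15 of its 20 — requirement met.
Supplier 2, Supplier Y: unused.
Cost = 10×2 + 20×4 + 4×5 + 15×9 = 255.

255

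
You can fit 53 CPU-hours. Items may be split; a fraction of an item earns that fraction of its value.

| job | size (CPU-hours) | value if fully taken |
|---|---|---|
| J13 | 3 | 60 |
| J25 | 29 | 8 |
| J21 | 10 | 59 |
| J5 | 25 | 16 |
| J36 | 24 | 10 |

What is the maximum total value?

141.25

Sort by value density: J13 60/3≈20, J21 59/10≈5.9, J5 16/25≈0.64, J36 10/24≈0.417, J25 8/29≈0.276.
Take all of J13 (3 CPU-hours, value 60) → 50 CPU-hours left.
Take all of J21 (10 CPU-hours, value 59) → 40 CPU-hours left.
J5: take in full, 25 CPU-hours for value 16 → 15 left.
15 CPU-hours left: a 15/24 share of J36 gives 10×15/24 = 6.25.
Total value = 141.25.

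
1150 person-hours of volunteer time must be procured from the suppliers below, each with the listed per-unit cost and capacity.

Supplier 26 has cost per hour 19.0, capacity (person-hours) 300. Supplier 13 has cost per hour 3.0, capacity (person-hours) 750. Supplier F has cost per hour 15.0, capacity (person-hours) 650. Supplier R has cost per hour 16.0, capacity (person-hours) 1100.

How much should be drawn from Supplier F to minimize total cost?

Use suppliers in increasing cost order.
Supplier 13 at 3.0: take all 750 person-hours → 400 still needed.
Take 400 from Supplier F at 15.0 to finish.
Supplier R, Supplier 26: unused.

400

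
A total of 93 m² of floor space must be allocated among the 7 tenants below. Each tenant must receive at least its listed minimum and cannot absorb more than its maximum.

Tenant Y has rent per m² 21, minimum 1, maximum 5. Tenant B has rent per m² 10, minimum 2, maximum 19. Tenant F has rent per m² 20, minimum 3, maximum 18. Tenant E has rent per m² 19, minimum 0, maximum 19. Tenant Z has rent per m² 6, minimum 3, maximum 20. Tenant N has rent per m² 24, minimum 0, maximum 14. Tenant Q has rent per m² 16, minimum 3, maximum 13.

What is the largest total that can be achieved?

1590

Meeting every minimum uses 1+2+3+0+3+0+3 = 12 m², leaving 81.
Highest rent per m² first: Tenant N 24 > Tenant Y 21 > Tenant F 20 > Tenant E 19 > Tenant Q 16 > Tenant B 10 > Tenant Z 6.
Give Tenant N 14 more to hit its cap of 14 ; 67 left.
Tenant Y: +4 to 5 (cap) ; 63 left.
Tenant F: +15 to 18 (cap) ; 48 left.
Tenant E: +19 to 19 (cap) ; 29 left.
Give Tenant Q 10 more to hit its cap of 13 ; 19 left.
Tenant B: +17 to 19 (cap) ; 2 left.
Tenant Z: +2 (room for 17) → 5. Pool exhausted.
Total = 21×5 + 10×19 + 20×18 + 19×19 + 6×5 + 24×14 + 16×13 = 1590.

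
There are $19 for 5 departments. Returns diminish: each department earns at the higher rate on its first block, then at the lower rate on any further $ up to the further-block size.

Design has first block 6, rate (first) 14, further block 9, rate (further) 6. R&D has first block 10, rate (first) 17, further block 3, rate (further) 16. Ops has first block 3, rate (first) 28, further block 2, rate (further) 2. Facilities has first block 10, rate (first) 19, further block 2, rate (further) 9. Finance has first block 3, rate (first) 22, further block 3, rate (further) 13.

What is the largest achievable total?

391

Rank every tier by rate: Ops/T1 28 > Finance/T1 22 > Facilities/T1 19 > R&D/T1 17 > R&D/T2 16 > Design/T1 14 > Finance/T2 13 > Facilities/T2 9 > Design/T2 6 > Ops/T2 2.
Ops T1 at 28: fill all 3 — 16 left.
Finance/T1 (22): +3 — 13 left.
Facilities T1 at 19: fill all 10 — 3 left.
R&D/T1: +3 of 10 at 17; pool empty.
Total = 28×3 + 22×3 + 19×10 + 17×3 = 391.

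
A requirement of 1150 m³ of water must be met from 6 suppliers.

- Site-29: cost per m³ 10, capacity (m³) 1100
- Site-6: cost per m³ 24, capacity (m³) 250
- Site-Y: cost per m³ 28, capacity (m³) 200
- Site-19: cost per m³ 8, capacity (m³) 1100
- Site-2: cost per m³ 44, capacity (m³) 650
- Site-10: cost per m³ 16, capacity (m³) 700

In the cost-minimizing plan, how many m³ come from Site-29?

50

Fill from the cheapest supplier first.
Site-19 (8): use full 1100 → 50 m³ to go.
Take 50 from Site-29 at 10 to finish.
Site-10, Site-6, Site-Y, Site-2: unused.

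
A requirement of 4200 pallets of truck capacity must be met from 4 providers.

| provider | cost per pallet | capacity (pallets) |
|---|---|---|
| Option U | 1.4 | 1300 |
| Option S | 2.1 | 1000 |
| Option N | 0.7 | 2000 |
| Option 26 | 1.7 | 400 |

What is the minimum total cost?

4950

Cheapest first:
Option N (0.7): use full 2000 → 2200 pallets to go.
Option U at 1.4: take all 1300 pallets → 900 still needed.
Option 26 (1.7): use full 400 → 500 pallets to go.
Option S at 2.1: take 500 of its 1000 → requirement met.
Cost = 2000×0.7 + 1300×1.4 + 400×1.7 + 500×2.1 = 4950.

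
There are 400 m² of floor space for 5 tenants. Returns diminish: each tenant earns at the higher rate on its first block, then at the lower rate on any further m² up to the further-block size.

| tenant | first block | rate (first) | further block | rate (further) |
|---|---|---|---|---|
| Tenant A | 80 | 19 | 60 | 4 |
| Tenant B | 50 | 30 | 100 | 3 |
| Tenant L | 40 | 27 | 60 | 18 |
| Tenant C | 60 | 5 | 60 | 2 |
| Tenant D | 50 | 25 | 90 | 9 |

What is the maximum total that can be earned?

Rank every tier by rate: Tenant B/T1 30 > Tenant L/T1 27 > Tenant D/T1 25 > Tenant A/T1 19 > Tenant L/T2 18 > Tenant D/T2 9 > Tenant C/T1 5 > Tenant A/T2 4 > Tenant B/T2 3 > Tenant C/T2 2.
Tenant B T1 at 30: fill all 50 → 350 left.
Tenant L/T1 (27): +40 → 310 left.
Fill Tenant D T1 block (50 at 25) → 260 left.
Tenant A/T1 (19): +80 → 180 left.
Tenant L/T2 (18): +60 → 120 left.
Fill Tenant D T2 block (90 at 9) → 30 left.
Tenant C/T1: +30 of 60 at 5; pool empty.
Total = 30×50 + 27×40 + 25×50 + 19×80 + 18×60 + 9×90 + 5×30 = 7390.

7390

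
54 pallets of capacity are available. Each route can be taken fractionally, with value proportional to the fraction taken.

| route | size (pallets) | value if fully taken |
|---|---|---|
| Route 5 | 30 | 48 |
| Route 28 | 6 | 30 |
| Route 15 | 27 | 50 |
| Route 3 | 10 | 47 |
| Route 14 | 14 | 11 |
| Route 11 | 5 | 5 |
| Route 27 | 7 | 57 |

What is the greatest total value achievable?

190.4

Rank by value-to-size ratio: Route 27 57/7≈8.14, Route 28 30/6≈5, Route 3 47/10≈4.7, Route 15 50/27≈1.85, Route 5 48/30≈1.6, Route 11 5/5≈1, Route 14 11/14≈0.786.
Route 27: take in full, 7 pallets for value 57 ; 47 left.
All 6 pallets of Route 28 fit (value 30) ; 41 remain.
Route 3: take in full, 10 pallets for value 47 ; 31 left.
Route 15: take in full, 27 pallets for value 50 ; 4 left.
Only 4 pallets remain; take 4/30 of Route 5 for value 48×4/30 = 6.4.
Total value = 190.4.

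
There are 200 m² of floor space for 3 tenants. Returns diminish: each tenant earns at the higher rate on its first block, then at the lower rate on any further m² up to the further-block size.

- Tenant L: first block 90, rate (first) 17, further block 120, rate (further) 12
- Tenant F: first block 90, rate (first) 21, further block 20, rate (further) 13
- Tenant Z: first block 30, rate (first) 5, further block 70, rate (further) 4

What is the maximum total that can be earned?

3680

Rank every tier by rate: Tenant F/tier1 21 > Tenant L/tier1 17 > Tenant F/tier2 13 > Tenant L/tier2 12 > Tenant Z/tier1 5 > Tenant Z/tier2 4.
Tenant F/tier1 (21): +90 — 110 left.
Tenant L tier1 at 17: fill all 90 — 20 left.
Fill Tenant F tier2 block (20 at 13) — 0 left.
Total = 21×90 + 17×90 + 13×20 = 3680.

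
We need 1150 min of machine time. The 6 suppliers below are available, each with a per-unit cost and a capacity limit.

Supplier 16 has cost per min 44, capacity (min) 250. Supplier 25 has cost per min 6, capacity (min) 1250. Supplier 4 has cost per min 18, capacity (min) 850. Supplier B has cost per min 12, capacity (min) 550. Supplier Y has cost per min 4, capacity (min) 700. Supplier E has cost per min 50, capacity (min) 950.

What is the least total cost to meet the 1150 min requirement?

Cheapest first:
Supplier Y (4): use full 700 — 450 min to go.
Supplier 25 at 6: take 450 of its 1250 — requirement met.
Supplier B, Supplier 4, Supplier 16, Supplier E: unused.
Cost = 700×4 + 450×6 = 5500.

5500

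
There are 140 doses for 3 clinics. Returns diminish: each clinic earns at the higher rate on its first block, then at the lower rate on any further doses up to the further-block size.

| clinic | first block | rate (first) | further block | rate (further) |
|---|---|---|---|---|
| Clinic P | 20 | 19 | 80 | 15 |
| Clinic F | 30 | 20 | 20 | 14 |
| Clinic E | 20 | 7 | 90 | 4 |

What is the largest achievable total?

2320

Treat each block as its own option and order by rate: Clinic F/tier1 20 > Clinic P/tier1 19 > Clinic P/tier2 15 > Clinic F/tier2 14 > Clinic E/tier1 7 > Clinic E/tier2 4.
Clinic F tier1 at 20: fill all 30 → 110 left.
Clinic P/tier1 (19): +20 → 90 left.
Clinic P tier2 at 15: fill all 80 → 10 left.
10 remain; put them into Clinic F tier2 at 14.
Total = 20×30 + 19×20 + 15×80 + 14×10 = 2320.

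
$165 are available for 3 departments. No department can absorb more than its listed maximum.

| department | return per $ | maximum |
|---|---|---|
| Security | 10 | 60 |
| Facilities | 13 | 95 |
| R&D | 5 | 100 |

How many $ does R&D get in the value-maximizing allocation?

Rank by return per $: Facilities 13 > Security 10 > R&D 5.
Facilities: +95 to 95 (cap) ; 70 left.
Give Security 60 to hit its cap of 60 ; 10 left.
R&D has room for 100 but only 10 remain, so it gets 10.

10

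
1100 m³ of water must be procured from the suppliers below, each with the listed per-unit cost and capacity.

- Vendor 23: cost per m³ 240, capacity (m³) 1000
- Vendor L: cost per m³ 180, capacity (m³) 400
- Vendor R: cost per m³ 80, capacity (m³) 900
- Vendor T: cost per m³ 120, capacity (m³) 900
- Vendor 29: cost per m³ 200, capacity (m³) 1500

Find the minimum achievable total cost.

96000

Use suppliers in increasing cost order.
Take 900 from Vendor R at 80 — need 200 more.
Vendor T at 120: take 200 of its 900 — requirement met.
Vendor L, Vendor 29, Vendor 23: unused.
Cost = 900×80 + 200×120 = 96000.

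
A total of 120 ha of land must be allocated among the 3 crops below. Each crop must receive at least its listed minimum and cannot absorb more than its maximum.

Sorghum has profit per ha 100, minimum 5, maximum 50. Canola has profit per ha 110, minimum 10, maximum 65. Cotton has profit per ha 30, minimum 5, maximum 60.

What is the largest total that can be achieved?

Meeting every minimum uses 5+10+5 = 20 ha, leaving 100.
Rank by profit per ha: Canola 110 > Sorghum 100 > Cotton 30.
Give Canola 55 more to hit its cap of 65 ; 45 left.
Sorghum: +45 to 50 (cap) ; 0 left.
Total = 100×50 + 110×65 + 30×5 = 12300.

12300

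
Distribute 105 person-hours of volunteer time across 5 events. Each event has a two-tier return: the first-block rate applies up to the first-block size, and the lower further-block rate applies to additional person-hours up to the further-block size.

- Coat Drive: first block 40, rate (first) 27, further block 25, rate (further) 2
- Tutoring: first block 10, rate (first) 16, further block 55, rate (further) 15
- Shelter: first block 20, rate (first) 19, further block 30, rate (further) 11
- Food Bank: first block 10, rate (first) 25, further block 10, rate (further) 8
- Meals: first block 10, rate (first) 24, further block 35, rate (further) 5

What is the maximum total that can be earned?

2335

Rank every tier by rate: Coat Drive/T1 27 > Food Bank/T1 25 > Meals/T1 24 > Shelter/T1 19 > Tutoring/T1 16 > Tutoring/T2 15 > Shelter/T2 11 > Food Bank/T2 8 > Meals/T2 5 > Coat Drive/T2 2.
Coat Drive/T1 (27): +40 → 65 left.
Food Bank/T1 (25): +10 → 55 left.
Fill Meals T1 block (10 at 24) → 45 left.
Shelter T1 at 19: fill all 20 → 25 left.
Tutoring T1 at 16: fill all 10 → 15 left.
Tutoring/T2: +15 of 55 at 15; pool empty.
Total = 27×40 + 25×10 + 24×10 + 19×20 + 16×10 + 15×15 = 2335.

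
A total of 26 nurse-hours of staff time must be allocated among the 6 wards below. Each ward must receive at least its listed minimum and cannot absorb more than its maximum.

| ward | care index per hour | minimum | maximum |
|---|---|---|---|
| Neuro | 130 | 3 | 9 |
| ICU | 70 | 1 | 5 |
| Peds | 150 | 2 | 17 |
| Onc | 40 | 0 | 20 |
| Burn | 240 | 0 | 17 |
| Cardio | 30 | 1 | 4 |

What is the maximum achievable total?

5170

Meeting every minimum uses 3+1+2+0+0+1 = 7 nurse-hours, leaving 19.
Order the wards by care index per hour: Burn 240 > Peds 150 > Neuro 130 > ICU 70 > Onc 40 > Cardio 30.
Give Burn 17 more to hit its cap of 17 — 2 left.
Peds: +2 (room for 15) → 4. Pool exhausted.
Total = 130×3 + 70×1 + 150×4 + 240×17 + 30×1 = 5170.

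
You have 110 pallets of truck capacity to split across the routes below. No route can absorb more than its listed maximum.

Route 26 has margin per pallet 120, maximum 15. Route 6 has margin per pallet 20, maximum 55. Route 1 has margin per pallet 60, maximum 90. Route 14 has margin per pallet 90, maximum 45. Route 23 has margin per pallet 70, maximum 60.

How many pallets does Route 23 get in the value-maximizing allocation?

Rank by margin per pallet: Route 26 120 > Route 14 90 > Route 23 70 > Route 1 60 > Route 6 20.
Route 26: +15 to 15 (cap) — 95 left.
Route 14 takes 45 to reach its cap of 45 — 50 left.
Route 23 has room for 60 but only 50 remain, so it gets 50.

50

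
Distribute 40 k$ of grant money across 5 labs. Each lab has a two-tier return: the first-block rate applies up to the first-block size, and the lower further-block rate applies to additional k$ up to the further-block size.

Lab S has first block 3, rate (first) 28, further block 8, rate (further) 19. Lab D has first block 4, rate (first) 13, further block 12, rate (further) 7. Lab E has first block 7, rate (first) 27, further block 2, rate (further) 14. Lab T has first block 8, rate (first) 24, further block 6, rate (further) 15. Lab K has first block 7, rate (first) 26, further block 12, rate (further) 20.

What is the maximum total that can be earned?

Treat each block as its own option and order by rate: Lab S/T1 28 > Lab E/T1 27 > Lab K/T1 26 > Lab T/T1 24 > Lab K/T2 20 > Lab S/T2 19 > Lab T/T2 15 > Lab E/T2 14 > Lab D/T1 13 > Lab D/T2 7.
Fill Lab S T1 block (3 at 28) ; 37 left.
Fill Lab E T1 block (7 at 27) ; 30 left.
Lab K T1 at 26: fill all 7 ; 23 left.
Fill Lab T T1 block (8 at 24) ; 15 left.
Lab K/T2 (20): +12 ; 3 left.
Lab S/T2: +3 of 8 at 19; pool empty.
Total = 28×3 + 27×7 + 26×7 + 24×8 + 20×12 + 19×3 = 944.

944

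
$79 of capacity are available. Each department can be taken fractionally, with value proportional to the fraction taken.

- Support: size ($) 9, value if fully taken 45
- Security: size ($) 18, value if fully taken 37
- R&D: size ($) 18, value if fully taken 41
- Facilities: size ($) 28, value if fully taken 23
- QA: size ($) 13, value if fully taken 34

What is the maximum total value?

Sort by value density: Support 45/9≈5, QA 34/13≈2.62, R&D 41/18≈2.28, Security 37/18≈2.06, Facilities 23/28≈0.821.
Support: take in full, 9 $ for value 45 — 70 left.
QA: take in full, 13 $ for value 34 — 57 left.
All 18 $ of R&D fit (value 41) — 39 remain.
Take all of Security (18 $, value 37) — 21 $ left.
21 $ left: a 21/28 share of Facilities gives 23×21/28 = 17.25.
Total value = 174.25.

174.25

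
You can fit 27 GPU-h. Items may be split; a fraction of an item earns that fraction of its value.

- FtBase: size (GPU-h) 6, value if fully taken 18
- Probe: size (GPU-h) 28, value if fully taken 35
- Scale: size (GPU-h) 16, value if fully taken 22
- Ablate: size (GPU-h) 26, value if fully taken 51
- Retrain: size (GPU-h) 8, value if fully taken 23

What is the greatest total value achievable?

66.5

Sort by value density: FtBase 18/6≈3, Retrain 23/8≈2.88, Ablate 51/26≈1.96, Scale 22/16≈1.38, Probe 35/28≈1.25.
FtBase: take in full, 6 GPU-h for value 18 → 21 left.
Take all of Retrain (8 GPU-h, value 23) → 13 GPU-h left.
13 GPU-h left: a 13/26 share of Ablate gives 51×13/26 = 25.5.
Total value = 66.5.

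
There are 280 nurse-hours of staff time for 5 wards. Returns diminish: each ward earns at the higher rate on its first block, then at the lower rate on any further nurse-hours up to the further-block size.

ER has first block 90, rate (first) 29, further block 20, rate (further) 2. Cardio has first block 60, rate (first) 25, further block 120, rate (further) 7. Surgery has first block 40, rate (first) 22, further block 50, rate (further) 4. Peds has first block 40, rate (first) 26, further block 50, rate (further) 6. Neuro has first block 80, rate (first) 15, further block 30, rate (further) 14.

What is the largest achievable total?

6780

Order all 10 blocks by rate: ER/first 29 > Peds/first 26 > Cardio/first 25 > Surgery/first 22 > Neuro/first 15 > Neuro/second 14 > Cardio/second 7 > Peds/second 6 > Surgery/second 4 > ER/second 2.
ER first at 29: fill all 90 — 190 left.
Peds first at 26: fill all 40 — 150 left.
Fill Cardio first block (60 at 25) — 90 left.
Surgery/first (22): +40 — 50 left.
Neuro/first: +50 of 80 at 15; pool empty.
Total = 29×90 + 26×40 + 25×60 + 22×40 + 15×50 = 6780.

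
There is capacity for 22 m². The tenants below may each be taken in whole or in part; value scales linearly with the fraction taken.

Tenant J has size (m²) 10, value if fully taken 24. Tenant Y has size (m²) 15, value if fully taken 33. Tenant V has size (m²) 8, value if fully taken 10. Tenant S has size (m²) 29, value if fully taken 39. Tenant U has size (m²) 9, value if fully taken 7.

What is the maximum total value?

Best value per unit of size first: Tenant J 24/10≈2.4, Tenant Y 33/15≈2.2, Tenant S 39/29≈1.34, Tenant V 10/8≈1.25, Tenant U 7/9≈0.778.
Take all of Tenant J (10 m², value 24) → 12 m² left.
Only 12 m² remain; take 12/15 of Tenant Y for value 33×12/15 = 26.4.
Total value = 50.4.

50.4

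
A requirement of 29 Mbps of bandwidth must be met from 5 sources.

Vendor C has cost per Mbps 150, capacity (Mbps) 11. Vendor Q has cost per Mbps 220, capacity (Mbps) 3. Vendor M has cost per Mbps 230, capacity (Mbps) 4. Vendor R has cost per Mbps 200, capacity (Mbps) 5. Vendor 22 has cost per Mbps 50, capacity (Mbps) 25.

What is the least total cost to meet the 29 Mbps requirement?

Use sources in increasing cost order.
Take 25 from Vendor 22 at 50 ; need 4 more.
Vendor C at 150: take 4 of its 11 ; requirement met.
Vendor R, Vendor Q, Vendor M: unused.
Cost = 25×50 + 4×150 = 1850.

1850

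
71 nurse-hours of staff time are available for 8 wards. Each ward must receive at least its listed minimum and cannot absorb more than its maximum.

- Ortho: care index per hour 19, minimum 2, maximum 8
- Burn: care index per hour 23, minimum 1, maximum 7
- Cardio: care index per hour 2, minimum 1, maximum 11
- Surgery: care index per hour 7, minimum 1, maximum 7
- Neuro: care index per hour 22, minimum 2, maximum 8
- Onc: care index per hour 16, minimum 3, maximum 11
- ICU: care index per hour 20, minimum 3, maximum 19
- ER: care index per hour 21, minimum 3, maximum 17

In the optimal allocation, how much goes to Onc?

10

Meeting every minimum uses 2+1+1+1+2+3+3+3 = 16 nurse-hours, leaving 55.
Rank by care index per hour: Burn 23 > Neuro 22 > ER 21 > ICU 20 > Ortho 19 > Onc 16 > Surgery 7 > Cardio 2.
Give Burn 6 more to hit its cap of 7 → 49 left.
Neuro takes 6 more to reach its cap of 8 → 43 left.
ER takes 14 more to reach its cap of 17 → 29 left.
ICU takes 16 more to reach its cap of 19 → 13 left.
Give Ortho 6 more to hit its cap of 8 → 7 left.
Onc has room for 8 more but only 7 remain, so it gets 10.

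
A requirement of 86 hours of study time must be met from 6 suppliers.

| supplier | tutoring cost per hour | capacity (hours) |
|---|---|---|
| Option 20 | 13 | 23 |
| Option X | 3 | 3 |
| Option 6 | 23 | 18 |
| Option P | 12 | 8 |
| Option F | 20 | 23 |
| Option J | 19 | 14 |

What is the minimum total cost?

1475

Fill from the cheapest supplier first.
Take 3 from Option X at 3 → need 83 more.
Take 8 from Option P at 12 → need 75 more.
Option 20 at 13: take all 23 hours → 52 still needed.
Take 14 from Option J at 19 → need 38 more.
Take 23 from Option F at 20 → need 15 more.
Option 6 at 23: take 15 of its 18 → requirement met.
Cost = 3×3 + 8×12 + 23×13 + 14×19 + 23×20 + 15×23 = 1475.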